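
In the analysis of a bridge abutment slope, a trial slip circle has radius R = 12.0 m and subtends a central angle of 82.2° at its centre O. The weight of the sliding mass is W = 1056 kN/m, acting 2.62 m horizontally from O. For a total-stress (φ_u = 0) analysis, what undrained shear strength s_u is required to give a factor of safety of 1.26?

s_u = 16.9 kPa

FS = s_u·L_a·R / (W·d), so s_u = FS·W·d / (L_a·R).
Arc length L_a = R·θ = 12.0·(82.2°·π/180) = 12.0·1.4347 = 17.22 m
s_u = 1.26·1056·2.62 / (17.22·12.0) = 3486.1 / 206.59 = 16.87 kPa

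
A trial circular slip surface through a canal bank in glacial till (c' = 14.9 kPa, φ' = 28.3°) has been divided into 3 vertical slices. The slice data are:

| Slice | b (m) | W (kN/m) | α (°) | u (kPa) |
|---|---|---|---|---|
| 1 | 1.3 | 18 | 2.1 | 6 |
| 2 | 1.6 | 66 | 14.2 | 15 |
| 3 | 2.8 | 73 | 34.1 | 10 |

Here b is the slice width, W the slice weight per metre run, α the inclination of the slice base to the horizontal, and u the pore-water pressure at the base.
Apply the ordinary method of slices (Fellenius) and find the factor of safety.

Ordinary method of slices: FS = Σ[c'·Δl_i + (W_i cosα_i − u_i·Δl_i)·tanφ'] / Σ W_i sinα_i, with Δl_i = b_i / cosα_i.
Slice 1: Δl = 1.3/cos2.1° = 1.301 m; N'_1 = 18·cos2.1° − 6·1.301 = 10.2; c'Δl = 19.38; W sinα = 0.7
Slice 2: Δl = 1.6/cos14.2° = 1.650 m; N'_2 = 66·cos14.2° − 15·1.650 = 39.2; c'Δl = 24.59; W sinα = 16.2
Slice 3: Δl = 2.8/cos34.1° = 3.381 m; N'_3 = 73·cos34.1° − 10·3.381 = 26.6; c'Δl = 50.38; W sinα = 40.9
Σc'Δl = 94.4 kN/m; ΣN' = 76.0 kN/m; ΣW sinα = 57.8 kN/m
Resisting = 94.4 + 76.0·tan28.3° = 94.4 + 40.9 = 135.3 kN/m
FS = 135.3 / 57.8 = 2.342

FS = 2.34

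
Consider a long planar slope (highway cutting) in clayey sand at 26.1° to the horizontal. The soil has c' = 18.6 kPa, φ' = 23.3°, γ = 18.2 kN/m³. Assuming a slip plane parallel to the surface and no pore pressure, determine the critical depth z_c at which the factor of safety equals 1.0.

Setting FS = 1.00 in FS = [c' + γz cos²β tanφ'] / [γz sinβ cosβ] and solving for z:
z = c' / [γ cosβ (FS·sinβ − cosβ·tanφ')]
  = 18.6 / [18.2·cos26.1°·(1.00·sin26.1° − cos26.1°·tan23.3°)]
  = 18.6 / [18.2·0.8980·(1.00·0.4399 − 0.8980·0.4307)]
  = 18.6 / 0.8693 = 21.397 m

z_c = 21.40 m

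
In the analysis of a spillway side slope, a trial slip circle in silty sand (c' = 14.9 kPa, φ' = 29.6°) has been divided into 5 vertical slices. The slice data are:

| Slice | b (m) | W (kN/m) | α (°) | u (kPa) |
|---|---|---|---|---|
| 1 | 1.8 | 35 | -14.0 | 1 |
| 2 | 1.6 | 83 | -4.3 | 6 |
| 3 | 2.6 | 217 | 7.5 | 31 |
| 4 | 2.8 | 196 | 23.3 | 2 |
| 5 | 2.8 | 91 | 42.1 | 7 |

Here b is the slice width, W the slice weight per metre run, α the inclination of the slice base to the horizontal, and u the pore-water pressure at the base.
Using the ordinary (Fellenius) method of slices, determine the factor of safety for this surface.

Ordinary method of slices: FS = Σ[c'·Δl_i + (W_i cosα_i − u_i·Δl_i)·tanφ'] / Σ W_i sinα_i, with Δl_i = b_i / cosα_i.
Slice 1: Δl = 1.8/cos(-14.0°) = 1.855 m; N'_1 = 35·cos(-14.0°) − 1·1.855 = 32.1; c'Δl = 27.64; W sinα = -8.5
Slice 2: Δl = 1.6/cos(-4.3°) = 1.605 m; N'_2 = 83·cos(-4.3°) − 6·1.605 = 73.1; c'Δl = 23.91; W sinα = -6.2
Slice 3: Δl = 2.6/cos7.5° = 2.622 m; N'_3 = 217·cos7.5° − 31·2.622 = 133.8; c'Δl = 39.07; W sinα = 28.3
Slice 4: Δl = 2.8/cos23.3° = 3.049 m; N'_4 = 196·cos23.3° − 2·3.049 = 173.9; c'Δl = 45.42; W sinα = 77.5
Slice 5: Δl = 2.8/cos42.1° = 3.774 m; N'_5 = 91·cos42.1° − 7·3.774 = 41.1; c'Δl = 56.23; W sinα = 61.0
Σc'Δl = 192.3 kN/m; ΣN' = 454.1 kN/m; ΣW sinα = 152.2 kN/m
Resisting = 192.3 + 454.1·tan29.6° = 192.3 + 258.0 = 450.2 kN/m
FS = 450.2 / 152.2 = 2.959

FS = 2.96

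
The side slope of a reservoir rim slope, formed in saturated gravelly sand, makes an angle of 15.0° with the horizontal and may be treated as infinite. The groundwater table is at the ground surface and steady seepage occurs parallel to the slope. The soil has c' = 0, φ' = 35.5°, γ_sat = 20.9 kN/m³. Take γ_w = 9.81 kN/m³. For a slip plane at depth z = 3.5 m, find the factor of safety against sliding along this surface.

With seepage parallel to the slope and the water table at the surface, the effective normal stress on the slip plane uses the buoyant unit weight γ' = γ_sat − γ_w while the driving shear stress uses γ_sat:
FS = [c' + γ' z cos²β tanφ'] / [γ_sat z sinβ cosβ]
(For c' = 0 this reduces to FS = (γ'/γ_sat)·tanφ'/tanβ.)
γ' = 20.9 − 9.81 = 11.09 kN/m³
Numerator = 0.0 + 11.09·3.5·cos²15.0°·tan35.5° = 0.0 + 11.09·3.5·0.9330·0.7133 = 25.832 kPa
Denominator = 20.9·3.5·sin15.0°·cos15.0° = 20.9·3.5·0.2588·0.9659 = 18.287 kPa
FS = 25.832 / 18.287 = 1.413

FS = 1.41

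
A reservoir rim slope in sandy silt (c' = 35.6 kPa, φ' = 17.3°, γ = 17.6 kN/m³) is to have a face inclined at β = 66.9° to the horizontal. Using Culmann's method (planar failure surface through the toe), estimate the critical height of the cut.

Culmann's analysis gives the critical failure plane at α_cr = (β + φ')/2 = (66.9 + 17.3)/2 = 42.1°, and the critical height
H_c = (4c'/γ) · sinβ cosφ' / [1 − cos(β − φ')]
    = (4·35.6/17.6) · sin66.9°·cos17.3° / [1 − cos(49.6°)]
    = 8.091 · 0.9198·0.9548 / [1 − 0.6481]
    = 8.091 · 0.8782 / 0.3519
    = 20.19 m

H_c = 20.19 m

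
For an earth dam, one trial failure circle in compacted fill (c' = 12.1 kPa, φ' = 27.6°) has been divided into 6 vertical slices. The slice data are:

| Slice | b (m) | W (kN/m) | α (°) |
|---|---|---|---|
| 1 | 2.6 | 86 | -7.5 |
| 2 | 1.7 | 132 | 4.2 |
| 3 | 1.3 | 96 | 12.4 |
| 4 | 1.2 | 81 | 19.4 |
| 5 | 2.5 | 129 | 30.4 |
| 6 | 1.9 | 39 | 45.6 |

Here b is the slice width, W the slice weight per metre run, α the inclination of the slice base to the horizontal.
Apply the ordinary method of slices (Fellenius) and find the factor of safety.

FS = 3.07

Ordinary method of slices: FS = Σ[c'·Δl_i + (W_i cosα_i)·tanφ'] / Σ W_i sinα_i, with Δl_i = b_i / cosα_i.
Slice 1: Δl = 2.6/cos(-7.5°) = 2.622 m; N'_1 = 86·cos(-7.5°) = 85.3; c'Δl = 31.73; W sinα = -11.2
Slice 2: Δl = 1.7/cos4.2° = 1.705 m; N'_2 = 132·cos4.2° = 131.6; c'Δl = 20.63; W sinα = 9.7
Slice 3: Δl = 1.3/cos12.4° = 1.331 m; N'_3 = 96·cos12.4° = 93.8; c'Δl = 16.11; W sinα = 20.6
Slice 4: Δl = 1.2/cos19.4° = 1.272 m; N'_4 = 81·cos19.4° = 76.4; c'Δl = 15.39; W sinα = 26.9
Slice 5: Δl = 2.5/cos30.4° = 2.899 m; N'_5 = 129·cos30.4° = 111.3; c'Δl = 35.07; W sinα = 65.3
Slice 6: Δl = 1.9/cos45.6° = 2.716 m; N'_6 = 39·cos45.6° = 27.3; c'Δl = 32.86; W sinα = 27.9
Σc'Δl = 151.8 kN/m; ΣN' = 525.6 kN/m; ΣW sinα = 139.1 kN/m
Resisting = 151.8 + 525.6·tan27.6° = 151.8 + 274.8 = 426.6 kN/m
FS = 426.6 / 139.1 = 3.067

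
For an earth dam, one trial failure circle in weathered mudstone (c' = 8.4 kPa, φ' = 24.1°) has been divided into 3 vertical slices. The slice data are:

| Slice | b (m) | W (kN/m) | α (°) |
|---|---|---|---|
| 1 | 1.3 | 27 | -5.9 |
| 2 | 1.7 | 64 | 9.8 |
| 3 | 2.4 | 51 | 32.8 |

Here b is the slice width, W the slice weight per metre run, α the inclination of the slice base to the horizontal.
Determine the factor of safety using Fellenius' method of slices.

FS = 3.05

Ordinary method of slices: FS = Σ[c'·Δl_i + (W_i cosα_i)·tanφ'] / Σ W_i sinα_i, with Δl_i = b_i / cosα_i.
Slice 1: Δl = 1.3/cos(-5.9°) = 1.307 m; N'_1 = 27·cos(-5.9°) = 26.9; c'Δl = 10.98; W sinα = -2.8
Slice 2: Δl = 1.7/cos9.8° = 1.725 m; N'_2 = 64·cos9.8° = 63.1; c'Δl = 14.49; W sinα = 10.9
Slice 3: Δl = 2.4/cos32.8° = 2.855 m; N'_3 = 51·cos32.8° = 42.9; c'Δl = 23.98; W sinα = 27.6
Σc'Δl = 49.5 kN/m; ΣN' = 132.8 kN/m; ΣW sinα = 35.7 kN/m
Resisting = 49.5 + 132.8·tan24.1° = 49.5 + 59.4 = 108.9 kN/m
FS = 108.9 / 35.7 = 3.045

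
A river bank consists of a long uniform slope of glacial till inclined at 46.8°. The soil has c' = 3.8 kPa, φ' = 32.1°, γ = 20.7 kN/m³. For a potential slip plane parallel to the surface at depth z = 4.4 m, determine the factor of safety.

For an infinite slope with a slip plane parallel to the surface (no pore pressure): FS = [c' + γz cos²β tanφ'] / [γz sinβ cosβ].
γz = 20.7·4.4 = 91.08 kN/m²
Numerator = 3.8 + 91.08·cos²46.8°·tan32.1° = 3.8 + 91.08·0.4686·0.6273 = 30.573 kPa
Denominator = 91.08·sin46.8°·cos46.8° = 91.08·0.7290·0.6845 = 45.450 kPa
FS = 30.573 / 45.450 = 0.673

FS = 0.67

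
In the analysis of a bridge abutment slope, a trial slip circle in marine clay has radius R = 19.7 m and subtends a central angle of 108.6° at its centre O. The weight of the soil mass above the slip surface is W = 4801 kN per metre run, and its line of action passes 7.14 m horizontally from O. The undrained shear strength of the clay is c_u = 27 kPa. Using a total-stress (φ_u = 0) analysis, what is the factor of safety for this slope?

FS = 0.58

Taking moments about the centre O, the resisting moment is provided by the undrained shear strength acting along the arc:
Arc length L_a = R·θ = 19.7·(108.6°·π/180) = 19.7·1.8954 = 37.34 m
M_R = c_u·L_a·R = 27·37.34·19.7 = 19861.1 kN·m/m
M_D = W·d = 4801·7.14 = 34279.1 kN·m/m
FS = M_R / M_D = 19861.1 / 34279.1 = 0.579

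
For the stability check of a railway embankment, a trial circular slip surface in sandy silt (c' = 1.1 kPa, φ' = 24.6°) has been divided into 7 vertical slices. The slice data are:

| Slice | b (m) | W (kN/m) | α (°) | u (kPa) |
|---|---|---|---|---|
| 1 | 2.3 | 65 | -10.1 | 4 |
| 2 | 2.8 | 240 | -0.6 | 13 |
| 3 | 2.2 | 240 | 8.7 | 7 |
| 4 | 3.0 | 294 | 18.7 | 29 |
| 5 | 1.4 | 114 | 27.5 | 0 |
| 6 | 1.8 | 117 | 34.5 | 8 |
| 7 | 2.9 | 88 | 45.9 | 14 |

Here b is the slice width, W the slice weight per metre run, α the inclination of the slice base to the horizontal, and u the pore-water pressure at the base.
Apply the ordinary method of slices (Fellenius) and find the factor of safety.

FS = 1.37

Ordinary method of slices: FS = Σ[c'·Δl_i + (W_i cosα_i − u_i·Δl_i)·tanφ'] / Σ W_i sinα_i, with Δl_i = b_i / cosα_i.
Slice 1: Δl = 2.3/cos(-10.1°) = 2.336 m; N'_1 = 65·cos(-10.1°) − 4·2.336 = 54.6; c'Δl = 2.57; W sinα = -11.4
Slice 2: Δl = 2.8/cos(-0.6°) = 2.800 m; N'_2 = 240·cos(-0.6°) − 13·2.800 = 203.6; c'Δl = 3.08; W sinα = -2.5
Slice 3: Δl = 2.2/cos8.7° = 2.226 m; N'_3 = 240·cos8.7° − 7·2.226 = 221.7; c'Δl = 2.45; W sinα = 36.3
Slice 4: Δl = 3.0/cos18.7° = 3.167 m; N'_4 = 294·cos18.7° − 29·3.167 = 186.6; c'Δl = 3.48; W sinα = 94.3
Slice 5: Δl = 1.4/cos27.5° = 1.578 m; N'_5 = 114·cos27.5° − 0·1.578 = 101.1; c'Δl = 1.74; W sinα = 52.6
Slice 6: Δl = 1.8/cos34.5° = 2.184 m; N'_6 = 117·cos34.5° − 8·2.184 = 78.9; c'Δl = 2.40; W sinα = 66.3
Slice 7: Δl = 2.9/cos45.9° = 4.167 m; N'_7 = 88·cos45.9° − 14·4.167 = 2.9; c'Δl = 4.58; W sinα = 63.2
Σc'Δl = 20.3 kN/m; ΣN' = 849.5 kN/m; ΣW sinα = 298.8 kN/m
Resisting = 20.3 + 849.5·tan24.6° = 20.3 + 388.9 = 409.2 kN/m
FS = 409.2 / 298.8 = 1.370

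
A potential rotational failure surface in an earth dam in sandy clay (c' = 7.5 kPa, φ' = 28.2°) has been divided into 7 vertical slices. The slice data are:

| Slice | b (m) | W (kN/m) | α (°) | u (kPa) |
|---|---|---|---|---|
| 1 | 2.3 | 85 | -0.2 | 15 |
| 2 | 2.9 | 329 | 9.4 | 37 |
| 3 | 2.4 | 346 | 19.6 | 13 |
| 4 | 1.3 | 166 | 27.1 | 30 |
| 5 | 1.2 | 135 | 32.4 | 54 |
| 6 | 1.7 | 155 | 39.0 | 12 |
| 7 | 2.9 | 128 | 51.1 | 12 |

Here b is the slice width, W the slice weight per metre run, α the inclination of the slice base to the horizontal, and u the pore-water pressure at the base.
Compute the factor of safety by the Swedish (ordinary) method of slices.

Ordinary method of slices: FS = Σ[c'·Δl_i + (W_i cosα_i − u_i·Δl_i)·tanφ'] / Σ W_i sinα_i, with Δl_i = b_i / cosα_i.
Slice 1: Δl = 2.3/cos(-0.2°) = 2.300 m; N'_1 = 85·cos(-0.2°) − 15·2.300 = 50.5; c'Δl = 17.25; W sinα = -0.3
Slice 2: Δl = 2.9/cos9.4° = 2.939 m; N'_2 = 329·cos9.4° − 37·2.939 = 215.8; c'Δl = 22.05; W sinα = 53.7
Slice 3: Δl = 2.4/cos19.6° = 2.548 m; N'_3 = 346·cos19.6° − 13·2.548 = 292.8; c'Δl = 19.11; W sinα = 116.1
Slice 4: Δl = 1.3/cos27.1° = 1.460 m; N'_4 = 166·cos27.1° − 30·1.460 = 104.0; c'Δl = 10.95; W sinα = 75.6
Slice 5: Δl = 1.2/cos32.4° = 1.421 m; N'_5 = 135·cos32.4° − 54·1.421 = 37.2; c'Δl = 10.66; W sinα = 72.3
Slice 6: Δl = 1.7/cos39.0° = 2.187 m; N'_6 = 155·cos39.0° − 12·2.187 = 94.2; c'Δl = 16.41; W sinα = 97.5
Slice 7: Δl = 2.9/cos51.1° = 4.618 m; N'_7 = 128·cos51.1° − 12·4.618 = 25.0; c'Δl = 34.64; W sinα = 99.6
Σc'Δl = 131.1 kN/m; ΣN' = 819.5 kN/m; ΣW sinα = 514.6 kN/m
Resisting = 131.1 + 819.5·tan28.2° = 131.1 + 439.4 = 570.5 kN/m
FS = 570.5 / 514.6 = 1.109

FS = 1.11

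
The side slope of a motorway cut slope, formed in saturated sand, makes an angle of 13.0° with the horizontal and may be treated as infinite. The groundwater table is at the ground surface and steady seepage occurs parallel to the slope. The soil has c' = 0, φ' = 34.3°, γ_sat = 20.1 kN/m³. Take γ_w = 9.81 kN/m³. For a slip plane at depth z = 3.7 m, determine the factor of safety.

With seepage parallel to the slope and the water table at the surface, the effective normal stress on the slip plane uses the buoyant unit weight γ' = γ_sat − γ_w while the driving shear stress uses γ_sat:
FS = [c' + γ' z cos²β tanφ'] / [γ_sat z sinβ cosβ]
(For c' = 0 this reduces to FS = (γ'/γ_sat)·tanφ'/tanβ.)
γ' = 20.1 − 9.81 = 10.29 kN/m³
Numerator = 0.0 + 10.29·3.7·cos²13.0°·tan34.3° = 0.0 + 10.29·3.7·0.9494·0.6822 = 24.657 kPa
Denominator = 20.1·3.7·sin13.0°·cos13.0° = 20.1·3.7·0.2250·0.9744 = 16.301 kPa
FS = 24.657 / 16.301 = 1.513

FS = 1.51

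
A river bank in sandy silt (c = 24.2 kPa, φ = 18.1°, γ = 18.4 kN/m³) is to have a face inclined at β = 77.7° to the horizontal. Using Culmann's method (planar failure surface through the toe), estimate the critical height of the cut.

H_c = 9.89 m

Culmann's analysis gives the critical failure plane at α_cr = (β + φ)/2 = (77.7 + 18.1)/2 = 47.9°, and the critical height
H_c = (4c/γ) · sinβ cosφ / [1 − cos(β − φ)]
    = (4·24.2/18.4) · sin77.7°·cos18.1° / [1 − cos(59.6°)]
    = 5.261 · 0.9770·0.9505 / [1 − 0.5060]
    = 5.261 · 0.9287 / 0.4940
    = 9.89 m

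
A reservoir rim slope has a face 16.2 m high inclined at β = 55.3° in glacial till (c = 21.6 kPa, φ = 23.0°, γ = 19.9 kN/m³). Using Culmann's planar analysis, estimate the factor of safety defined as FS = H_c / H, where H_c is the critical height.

FS = 1.31

H_c = (4c/γ) · sinβ cosφ / [1 − cos(β − φ)]
    = (4·21.6/19.9) · sin55.3°·cos23.0° / [1 − cos32.3°]
    = 4.342 · 0.7568 / 0.1547 = 21.23 m
FS = H_c / H = 21.23 / 16.2 = 1.311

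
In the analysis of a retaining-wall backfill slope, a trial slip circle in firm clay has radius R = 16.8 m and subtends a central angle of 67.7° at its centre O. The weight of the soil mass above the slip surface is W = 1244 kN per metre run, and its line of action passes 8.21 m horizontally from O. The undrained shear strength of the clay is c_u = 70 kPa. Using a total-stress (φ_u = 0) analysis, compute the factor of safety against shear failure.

FS = 2.29

Taking moments about the centre O, the resisting moment is provided by the undrained shear strength acting along the arc:
Arc length L_a = R·θ = 16.8·(67.7°·π/180) = 16.8·1.1816 = 19.85 m
M_R = c_u·L_a·R = 70·19.85·16.8 = 23344.4 kN·m/m
M_D = W·d = 1244·8.21 = 10213.2 kN·m/m
FS = M_R / M_D = 23344.4 / 10213.2 = 2.286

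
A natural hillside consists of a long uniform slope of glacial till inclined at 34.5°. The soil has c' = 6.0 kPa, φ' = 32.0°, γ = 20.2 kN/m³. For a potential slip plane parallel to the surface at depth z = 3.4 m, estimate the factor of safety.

FS = 1.10

For an infinite slope with a slip plane parallel to the surface (no pore pressure): FS = [c' + γz cos²β tanφ'] / [γz sinβ cosβ].
γz = 20.2·3.4 = 68.68 kN/m²
Numerator = 6.0 + 68.68·cos²34.5°·tan32.0° = 6.0 + 68.68·0.6792·0.6249 = 35.148 kPa
Denominator = 68.68·sin34.5°·cos34.5° = 68.68·0.5664·0.8241 = 32.059 kPa
FS = 35.148 / 32.059 = 1.096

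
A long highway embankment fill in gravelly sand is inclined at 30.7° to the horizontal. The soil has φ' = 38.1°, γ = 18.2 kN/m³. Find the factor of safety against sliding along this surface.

For a dry cohesionless infinite slope the factor of safety is FS = tanφ' / tanβ.
FS = tan38.1° / tan30.7° = 0.7841 / 0.5938 = 1.321

FS = 1.32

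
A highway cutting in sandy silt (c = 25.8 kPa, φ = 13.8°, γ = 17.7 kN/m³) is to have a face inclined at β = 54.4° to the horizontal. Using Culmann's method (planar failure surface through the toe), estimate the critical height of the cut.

Culmann's analysis gives the critical failure plane at α_cr = (β + φ)/2 = (54.4 + 13.8)/2 = 34.1°, and the critical height
H_c = (4c/γ) · sinβ cosφ / [1 − cos(β − φ)]
    = (4·25.8/17.7) · sin54.4°·cos13.8° / [1 − cos(40.6°)]
    = 5.831 · 0.8131·0.9711 / [1 − 0.7593]
    = 5.831 · 0.7896 / 0.2407
    = 19.13 m

H_c = 19.13 m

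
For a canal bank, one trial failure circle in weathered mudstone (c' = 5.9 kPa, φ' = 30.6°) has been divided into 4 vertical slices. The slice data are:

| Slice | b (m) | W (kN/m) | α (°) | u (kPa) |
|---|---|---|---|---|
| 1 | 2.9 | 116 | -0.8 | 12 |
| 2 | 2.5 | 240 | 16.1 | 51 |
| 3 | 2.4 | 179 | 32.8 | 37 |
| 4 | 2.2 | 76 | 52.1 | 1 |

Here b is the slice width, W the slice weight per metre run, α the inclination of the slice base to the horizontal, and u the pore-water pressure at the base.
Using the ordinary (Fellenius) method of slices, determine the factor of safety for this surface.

Ordinary method of slices: FS = Σ[c'·Δl_i + (W_i cosα_i − u_i·Δl_i)·tanφ'] / Σ W_i sinα_i, with Δl_i = b_i / cosα_i.
Slice 1: Δl = 2.9/cos(-0.8°) = 2.900 m; N'_1 = 116·cos(-0.8°) − 12·2.900 = 81.2; c'Δl = 17.11; W sinα = -1.6
Slice 2: Δl = 2.5/cos16.1° = 2.602 m; N'_2 = 240·cos16.1° − 51·2.602 = 97.9; c'Δl = 15.35; W sinα = 66.6
Slice 3: Δl = 2.4/cos32.8° = 2.855 m; N'_3 = 179·cos32.8° − 37·2.855 = 44.8; c'Δl = 16.85; W sinα = 97.0
Slice 4: Δl = 2.2/cos52.1° = 3.581 m; N'_4 = 76·cos52.1° − 1·3.581 = 43.1; c'Δl = 21.13; W sinα = 60.0
Σc'Δl = 70.4 kN/m; ΣN' = 267.0 kN/m; ΣW sinα = 221.9 kN/m
Resisting = 70.4 + 267.0·tan30.6° = 70.4 + 157.9 = 228.3 kN/m
FS = 228.3 / 221.9 = 1.029

FS = 1.03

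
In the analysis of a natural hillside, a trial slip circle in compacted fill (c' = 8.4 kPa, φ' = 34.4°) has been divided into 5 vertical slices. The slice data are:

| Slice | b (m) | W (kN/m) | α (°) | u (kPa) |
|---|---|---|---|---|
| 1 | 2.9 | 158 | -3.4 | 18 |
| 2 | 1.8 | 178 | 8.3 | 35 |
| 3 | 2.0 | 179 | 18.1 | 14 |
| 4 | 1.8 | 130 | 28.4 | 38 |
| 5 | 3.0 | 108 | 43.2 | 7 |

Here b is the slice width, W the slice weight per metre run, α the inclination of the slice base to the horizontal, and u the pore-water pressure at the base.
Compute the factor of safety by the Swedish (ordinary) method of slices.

Ordinary method of slices: FS = Σ[c'·Δl_i + (W_i cosα_i − u_i·Δl_i)·tanφ'] / Σ W_i sinα_i, with Δl_i = b_i / cosα_i.
Slice 1: Δl = 2.9/cos(-3.4°) = 2.905 m; N'_1 = 158·cos(-3.4°) − 18·2.905 = 105.4; c'Δl = 24.40; W sinα = -9.4
Slice 2: Δl = 1.8/cos8.3° = 1.819 m; N'_2 = 178·cos8.3° − 35·1.819 = 112.5; c'Δl = 15.28; W sinα = 25.7
Slice 3: Δl = 2.0/cos18.1° = 2.104 m; N'_3 = 179·cos18.1° − 14·2.104 = 140.7; c'Δl = 17.67; W sinα = 55.6
Slice 4: Δl = 1.8/cos28.4° = 2.046 m; N'_4 = 130·cos28.4° − 38·2.046 = 36.6; c'Δl = 17.19; W sinα = 61.8
Slice 5: Δl = 3.0/cos43.2° = 4.115 m; N'_5 = 108·cos43.2° − 7·4.115 = 49.9; c'Δl = 34.57; W sinα = 73.9
Σc'Δl = 109.1 kN/m; ΣN' = 445.1 kN/m; ΣW sinα = 207.7 kN/m
Resisting = 109.1 + 445.1·tan34.4° = 109.1 + 304.8 = 413.9 kN/m
FS = 413.9 / 207.7 = 1.993

FS = 1.99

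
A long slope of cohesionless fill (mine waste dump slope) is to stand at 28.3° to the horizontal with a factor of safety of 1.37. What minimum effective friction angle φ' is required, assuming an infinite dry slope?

FS = tanφ'/tanβ ⇒ tanφ' = FS · tanβ = 1.37 · tan28.3° = 0.7377
φ' = arctan(0.7377) = 36.42°

φ' = 36.4°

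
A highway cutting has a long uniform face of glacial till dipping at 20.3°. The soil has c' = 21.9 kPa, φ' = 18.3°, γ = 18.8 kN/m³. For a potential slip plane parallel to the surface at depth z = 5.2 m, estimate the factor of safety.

For an infinite slope with a slip plane parallel to the surface (no pore pressure): FS = [c' + γz cos²β tanφ'] / [γz sinβ cosβ].
γz = 18.8·5.2 = 97.76 kN/m²
Numerator = 21.9 + 97.76·cos²20.3°·tan18.3° = 21.9 + 97.76·0.8796·0.3307 = 50.340 kPa
Denominator = 97.76·sin20.3°·cos20.3° = 97.76·0.3469·0.9379 = 31.810 kPa
FS = 50.340 / 31.810 = 1.583

FS = 1.58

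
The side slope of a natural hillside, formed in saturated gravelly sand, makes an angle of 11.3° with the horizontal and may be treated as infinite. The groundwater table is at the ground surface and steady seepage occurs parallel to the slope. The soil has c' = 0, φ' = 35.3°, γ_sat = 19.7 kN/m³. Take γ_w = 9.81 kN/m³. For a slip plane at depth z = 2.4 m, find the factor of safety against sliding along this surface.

With seepage parallel to the slope and the water table at the surface, the effective normal stress on the slip plane uses the buoyant unit weight γ' = γ_sat − γ_w while the driving shear stress uses γ_sat:
FS = [c' + γ' z cos²β tanφ'] / [γ_sat z sinβ cosβ]
(For c' = 0 this reduces to FS = (γ'/γ_sat)·tanφ'/tanβ.)
γ' = 19.7 − 9.81 = 9.89 kN/m³
Numerator = 0.0 + 9.89·2.4·cos²11.3°·tan35.3° = 0.0 + 9.89·2.4·0.9616·0.7080 = 16.161 kPa
Denominator = 19.7·2.4·sin11.3°·cos11.3° = 19.7·2.4·0.1959·0.9806 = 9.085 kPa
FS = 16.161 / 9.085 = 1.779

FS = 1.78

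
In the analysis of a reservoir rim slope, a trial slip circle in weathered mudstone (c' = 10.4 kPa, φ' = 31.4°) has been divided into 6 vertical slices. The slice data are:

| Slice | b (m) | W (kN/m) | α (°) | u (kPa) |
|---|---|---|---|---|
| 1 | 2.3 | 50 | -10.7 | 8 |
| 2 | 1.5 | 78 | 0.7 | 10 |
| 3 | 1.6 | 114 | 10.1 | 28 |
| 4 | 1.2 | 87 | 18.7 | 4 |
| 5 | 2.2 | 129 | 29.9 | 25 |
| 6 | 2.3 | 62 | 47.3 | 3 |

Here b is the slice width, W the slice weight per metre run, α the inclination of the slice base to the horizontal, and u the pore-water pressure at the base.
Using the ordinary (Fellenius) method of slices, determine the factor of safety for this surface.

Ordinary method of slices: FS = Σ[c'·Δl_i + (W_i cosα_i − u_i·Δl_i)·tanφ'] / Σ W_i sinα_i, with Δl_i = b_i / cosα_i.
Slice 1: Δl = 2.3/cos(-10.7°) = 2.341 m; N'_1 = 50·cos(-10.7°) − 8·2.341 = 30.4; c'Δl = 24.34; W sinα = -9.3
Slice 2: Δl = 1.5/cos0.7° = 1.500 m; N'_2 = 78·cos0.7° − 10·1.500 = 63.0; c'Δl = 15.60; W sinα = 1.0
Slice 3: Δl = 1.6/cos10.1° = 1.625 m; N'_3 = 114·cos10.1° − 28·1.625 = 66.7; c'Δl = 16.90; W sinα = 20.0
Slice 4: Δl = 1.2/cos18.7° = 1.267 m; N'_4 = 87·cos18.7° − 4·1.267 = 77.3; c'Δl = 13.18; W sinα = 27.9
Slice 5: Δl = 2.2/cos29.9° = 2.538 m; N'_5 = 129·cos29.9° − 25·2.538 = 48.4; c'Δl = 26.39; W sinα = 64.3
Slice 6: Δl = 2.3/cos47.3° = 3.392 m; N'_6 = 62·cos47.3° − 3·3.392 = 31.9; c'Δl = 35.27; W sinα = 45.6
Σc'Δl = 131.7 kN/m; ΣN' = 317.7 kN/m; ΣW sinα = 149.4 kN/m
Resisting = 131.7 + 317.7·tan31.4° = 131.7 + 193.9 = 325.6 kN/m
FS = 325.6 / 149.4 = 2.179

FS = 2.18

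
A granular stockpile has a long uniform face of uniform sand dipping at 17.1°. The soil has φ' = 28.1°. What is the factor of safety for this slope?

FS = 1.74

For a dry cohesionless infinite slope the factor of safety is FS = tanφ' / tanβ.
FS = tan28.1° / tan17.1° = 0.5340 / 0.3076 = 1.736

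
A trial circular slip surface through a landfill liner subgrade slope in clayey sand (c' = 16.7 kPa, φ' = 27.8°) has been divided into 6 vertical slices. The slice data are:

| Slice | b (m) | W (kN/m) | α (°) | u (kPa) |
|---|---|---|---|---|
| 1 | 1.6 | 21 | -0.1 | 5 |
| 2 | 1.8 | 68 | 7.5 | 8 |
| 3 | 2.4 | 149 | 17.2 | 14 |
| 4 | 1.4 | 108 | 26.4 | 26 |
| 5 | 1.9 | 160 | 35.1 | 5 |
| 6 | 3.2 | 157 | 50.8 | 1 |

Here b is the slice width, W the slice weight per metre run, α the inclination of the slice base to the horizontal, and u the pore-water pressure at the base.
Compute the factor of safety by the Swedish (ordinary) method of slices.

Ordinary method of slices: FS = Σ[c'·Δl_i + (W_i cosα_i − u_i·Δl_i)·tanφ'] / Σ W_i sinα_i, with Δl_i = b_i / cosα_i.
Slice 1: Δl = 1.6/cos(-0.1°) = 1.600 m; N'_1 = 21·cos(-0.1°) − 5·1.600 = 13.0; c'Δl = 26.72; W sinα = -0.0
Slice 2: Δl = 1.8/cos7.5° = 1.816 m; N'_2 = 68·cos7.5° − 8·1.816 = 52.9; c'Δl = 30.32; W sinα = 8.9
Slice 3: Δl = 2.4/cos17.2° = 2.512 m; N'_3 = 149·cos17.2° − 14·2.512 = 107.2; c'Δl = 41.96; W sinα = 44.1
Slice 4: Δl = 1.4/cos26.4° = 1.563 m; N'_4 = 108·cos26.4° − 26·1.563 = 56.1; c'Δl = 26.10; W sinα = 48.0
Slice 5: Δl = 1.9/cos35.1° = 2.322 m; N'_5 = 160·cos35.1° − 5·2.322 = 119.3; c'Δl = 38.78; W sinα = 92.0
Slice 6: Δl = 3.2/cos50.8° = 5.063 m; N'_6 = 157·cos50.8° − 1·5.063 = 94.2; c'Δl = 84.55; W sinα = 121.7
Σc'Δl = 248.4 kN/m; ΣN' = 442.6 kN/m; ΣW sinα = 314.6 kN/m
Resisting = 248.4 + 442.6·tan27.8° = 248.4 + 233.4 = 481.8 kN/m
FS = 481.8 / 314.6 = 1.532

FS = 1.53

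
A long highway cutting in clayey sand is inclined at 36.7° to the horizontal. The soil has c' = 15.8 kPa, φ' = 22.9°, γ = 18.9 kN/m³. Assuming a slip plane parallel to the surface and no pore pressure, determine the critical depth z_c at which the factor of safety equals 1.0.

z_c = 4.03 m

Setting FS = 1.00 in FS = [c' + γz cos²β tanφ'] / [γz sinβ cosβ] and solving for z:
z = c' / [γ cosβ (FS·sinβ − cosβ·tanφ')]
  = 15.8 / [18.9·cos36.7°·(1.00·sin36.7° − cos36.7°·tan22.9°)]
  = 15.8 / [18.9·0.8018·(1.00·0.5976 − 0.8018·0.4224)]
  = 15.8 / 3.9239 = 4.027 m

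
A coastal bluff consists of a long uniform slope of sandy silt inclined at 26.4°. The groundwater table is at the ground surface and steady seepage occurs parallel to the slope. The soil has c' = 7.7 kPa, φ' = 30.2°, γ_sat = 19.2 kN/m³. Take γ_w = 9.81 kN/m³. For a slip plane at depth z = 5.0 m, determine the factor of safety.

With seepage parallel to the slope and the water table at the surface, the effective normal stress on the slip plane uses the buoyant unit weight γ' = γ_sat − γ_w while the driving shear stress uses γ_sat:
FS = [c' + γ' z cos²β tanφ'] / [γ_sat z sinβ cosβ]
γ' = 19.2 − 9.81 = 9.39 kN/m³
Numerator = 7.7 + 9.39·5.0·cos²26.4°·tan30.2° = 7.7 + 9.39·5.0·0.8023·0.5820 = 29.623 kPa
Denominator = 19.2·5.0·sin26.4°·cos26.4° = 19.2·5.0·0.4446·0.8957 = 38.233 kPa
FS = 29.623 / 38.233 = 0.775

FS = 0.77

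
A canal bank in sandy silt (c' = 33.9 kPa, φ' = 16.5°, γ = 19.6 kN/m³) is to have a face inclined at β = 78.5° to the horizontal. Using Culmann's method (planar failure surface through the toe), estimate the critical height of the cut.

H_c = 12.25 m

Culmann's analysis gives the critical failure plane at α_cr = (β + φ')/2 = (78.5 + 16.5)/2 = 47.5°, and the critical height
H_c = (4c'/γ) · sinβ cosφ' / [1 − cos(β − φ')]
    = (4·33.9/19.6) · sin78.5°·cos16.5° / [1 − cos(62.0°)]
    = 6.918 · 0.9799·0.9588 / [1 − 0.4695]
    = 6.918 · 0.9396 / 0.5305
    = 12.25 m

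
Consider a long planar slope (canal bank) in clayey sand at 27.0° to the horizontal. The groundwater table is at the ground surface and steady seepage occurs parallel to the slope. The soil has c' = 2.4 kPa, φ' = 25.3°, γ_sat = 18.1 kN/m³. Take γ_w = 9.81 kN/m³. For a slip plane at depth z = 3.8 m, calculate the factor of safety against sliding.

FS = 0.51

With seepage parallel to the slope and the water table at the surface, the effective normal stress on the slip plane uses the buoyant unit weight γ' = γ_sat − γ_w while the driving shear stress uses γ_sat:
FS = [c' + γ' z cos²β tanφ'] / [γ_sat z sinβ cosβ]
γ' = 18.1 − 9.81 = 8.29 kN/m³
Numerator = 2.4 + 8.29·3.8·cos²27.0°·tan25.3° = 2.4 + 8.29·3.8·0.7939·0.4727 = 14.222 kPa
Denominator = 18.1·3.8·sin27.0°·cos27.0° = 18.1·3.8·0.4540·0.8910 = 27.822 kPa
FS = 14.222 / 27.822 = 0.511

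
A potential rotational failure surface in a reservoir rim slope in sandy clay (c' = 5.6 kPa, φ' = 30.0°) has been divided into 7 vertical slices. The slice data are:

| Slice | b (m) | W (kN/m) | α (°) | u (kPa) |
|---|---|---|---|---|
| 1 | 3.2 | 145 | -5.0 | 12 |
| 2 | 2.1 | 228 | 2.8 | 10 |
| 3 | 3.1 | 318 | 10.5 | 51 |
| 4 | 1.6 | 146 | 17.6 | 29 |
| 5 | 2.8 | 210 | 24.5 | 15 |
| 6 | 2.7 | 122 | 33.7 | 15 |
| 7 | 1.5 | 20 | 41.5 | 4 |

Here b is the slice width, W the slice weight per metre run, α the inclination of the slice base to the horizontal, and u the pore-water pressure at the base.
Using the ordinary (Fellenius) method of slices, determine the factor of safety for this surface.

FS = 2.02

Ordinary method of slices: FS = Σ[c'·Δl_i + (W_i cosα_i − u_i·Δl_i)·tanφ'] / Σ W_i sinα_i, with Δl_i = b_i / cosα_i.
Slice 1: Δl = 3.2/cos(-5.0°) = 3.212 m; N'_1 = 145·cos(-5.0°) − 12·3.212 = 105.9; c'Δl = 17.99; W sinα = -12.6
Slice 2: Δl = 2.1/cos2.8° = 2.103 m; N'_2 = 228·cos2.8° − 10·2.103 = 206.7; c'Δl = 11.77; W sinα = 11.1
Slice 3: Δl = 3.1/cos10.5° = 3.153 m; N'_3 = 318·cos10.5° − 51·3.153 = 151.9; c'Δl = 17.66; W sinα = 58.0
Slice 4: Δl = 1.6/cos17.6° = 1.679 m; N'_4 = 146·cos17.6° − 29·1.679 = 90.5; c'Δl = 9.40; W sinα = 44.1
Slice 5: Δl = 2.8/cos24.5° = 3.077 m; N'_5 = 210·cos24.5° − 15·3.077 = 144.9; c'Δl = 17.23; W sinα = 87.1
Slice 6: Δl = 2.7/cos33.7° = 3.245 m; N'_6 = 122·cos33.7° − 15·3.245 = 52.8; c'Δl = 18.17; W sinα = 67.7
Slice 7: Δl = 1.5/cos41.5° = 2.003 m; N'_7 = 20·cos41.5° − 4·2.003 = 7.0; c'Δl = 11.22; W sinα = 13.3
Σc'Δl = 103.4 kN/m; ΣN' = 759.7 kN/m; ΣW sinα = 268.6 kN/m
Resisting = 103.4 + 759.7·tan30.0° = 103.4 + 438.6 = 542.0 kN/m
FS = 542.0 / 268.6 = 2.018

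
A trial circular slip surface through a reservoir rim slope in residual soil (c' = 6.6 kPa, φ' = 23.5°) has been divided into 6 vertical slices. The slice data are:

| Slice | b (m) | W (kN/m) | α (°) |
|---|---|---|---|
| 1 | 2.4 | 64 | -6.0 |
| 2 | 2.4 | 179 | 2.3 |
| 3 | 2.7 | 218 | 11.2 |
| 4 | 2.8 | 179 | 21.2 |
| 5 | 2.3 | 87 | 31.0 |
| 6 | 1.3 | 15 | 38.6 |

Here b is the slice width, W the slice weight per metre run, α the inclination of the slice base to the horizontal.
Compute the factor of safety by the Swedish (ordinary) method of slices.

Ordinary method of slices: FS = Σ[c'·Δl_i + (W_i cosα_i)·tanφ'] / Σ W_i sinα_i, with Δl_i = b_i / cosα_i.
Slice 1: Δl = 2.4/cos(-6.0°) = 2.413 m; N'_1 = 64·cos(-6.0°) = 63.6; c'Δl = 15.93; W sinα = -6.7
Slice 2: Δl = 2.4/cos2.3° = 2.402 m; N'_2 = 179·cos2.3° = 178.9; c'Δl = 15.85; W sinα = 7.2
Slice 3: Δl = 2.7/cos11.2° = 2.752 m; N'_3 = 218·cos11.2° = 213.8; c'Δl = 18.17; W sinα = 42.3
Slice 4: Δl = 2.8/cos21.2° = 3.003 m; N'_4 = 179·cos21.2° = 166.9; c'Δl = 19.82; W sinα = 64.7
Slice 5: Δl = 2.3/cos31.0° = 2.683 m; N'_5 = 87·cos31.0° = 74.6; c'Δl = 17.71; W sinα = 44.8
Slice 6: Δl = 1.3/cos38.6° = 1.663 m; N'_6 = 15·cos38.6° = 11.7; c'Δl = 10.98; W sinα = 9.4
Σc'Δl = 98.5 kN/m; ΣN' = 709.5 kN/m; ΣW sinα = 161.7 kN/m
Resisting = 98.5 + 709.5·tan23.5° = 98.5 + 308.5 = 407.0 kN/m
FS = 407.0 / 161.7 = 2.516

FS = 2.52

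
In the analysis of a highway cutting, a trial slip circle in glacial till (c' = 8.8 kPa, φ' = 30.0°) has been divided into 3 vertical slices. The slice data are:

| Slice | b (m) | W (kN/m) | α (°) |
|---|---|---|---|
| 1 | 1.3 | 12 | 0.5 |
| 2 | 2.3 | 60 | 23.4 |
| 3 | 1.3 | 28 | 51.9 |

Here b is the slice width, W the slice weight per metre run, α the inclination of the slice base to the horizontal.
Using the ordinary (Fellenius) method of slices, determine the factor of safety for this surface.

Ordinary method of slices: FS = Σ[c'·Δl_i + (W_i cosα_i)·tanφ'] / Σ W_i sinα_i, with Δl_i = b_i / cosα_i.
Slice 1: Δl = 1.3/cos0.5° = 1.300 m; N'_1 = 12·cos0.5° = 12.0; c'Δl = 11.44; W sinα = 0.1
Slice 2: Δl = 2.3/cos23.4° = 2.506 m; N'_2 = 60·cos23.4° = 55.1; c'Δl = 22.05; W sinα = 23.8
Slice 3: Δl = 1.3/cos51.9° = 2.107 m; N'_3 = 28·cos51.9° = 17.3; c'Δl = 18.54; W sinα = 22.0
Σc'Δl = 52.0 kN/m; ΣN' = 84.3 kN/m; ΣW sinα = 46.0 kN/m
Resisting = 52.0 + 84.3·tan30.0° = 52.0 + 48.7 = 100.7 kN/m
FS = 100.7 / 46.0 = 2.191

FS = 2.19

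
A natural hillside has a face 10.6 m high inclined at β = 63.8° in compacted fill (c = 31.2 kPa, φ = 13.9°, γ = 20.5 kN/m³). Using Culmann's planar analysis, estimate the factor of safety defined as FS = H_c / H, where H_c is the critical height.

H_c = (4c/γ) · sinβ cosφ / [1 − cos(β − φ)]
    = (4·31.2/20.5) · sin63.8°·cos13.9° / [1 − cos49.9°]
    = 6.088 · 0.8710 / 0.3559 = 14.90 m
FS = H_c / H = 14.90 / 10.6 = 1.406

FS = 1.41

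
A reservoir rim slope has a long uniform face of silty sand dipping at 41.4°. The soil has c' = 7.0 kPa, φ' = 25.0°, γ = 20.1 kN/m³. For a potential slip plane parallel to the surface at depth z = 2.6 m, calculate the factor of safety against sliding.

FS = 0.80

For an infinite slope with a slip plane parallel to the surface (no pore pressure): FS = [c' + γz cos²β tanφ'] / [γz sinβ cosβ].
γz = 20.1·2.6 = 52.26 kN/m²
Numerator = 7.0 + 52.26·cos²41.4°·tan25.0° = 7.0 + 52.26·0.5627·0.4663 = 20.712 kPa
Denominator = 52.26·sin41.4°·cos41.4° = 52.26·0.6613·0.7501 = 25.924 kPa
FS = 20.712 / 25.924 = 0.799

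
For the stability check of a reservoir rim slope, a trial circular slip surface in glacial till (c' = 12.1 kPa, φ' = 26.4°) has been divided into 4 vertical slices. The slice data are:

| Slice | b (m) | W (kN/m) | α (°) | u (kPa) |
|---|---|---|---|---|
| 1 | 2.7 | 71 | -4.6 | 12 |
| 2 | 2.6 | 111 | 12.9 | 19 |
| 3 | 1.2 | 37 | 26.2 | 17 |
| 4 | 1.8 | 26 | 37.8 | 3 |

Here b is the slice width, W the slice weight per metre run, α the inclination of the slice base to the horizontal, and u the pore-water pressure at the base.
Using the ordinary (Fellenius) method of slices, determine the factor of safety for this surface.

Ordinary method of slices: FS = Σ[c'·Δl_i + (W_i cosα_i − u_i·Δl_i)·tanφ'] / Σ W_i sinα_i, with Δl_i = b_i / cosα_i.
Slice 1: Δl = 2.7/cos(-4.6°) = 2.709 m; N'_1 = 71·cos(-4.6°) − 12·2.709 = 38.3; c'Δl = 32.78; W sinα = -5.7
Slice 2: Δl = 2.6/cos12.9° = 2.667 m; N'_2 = 111·cos12.9° − 19·2.667 = 57.5; c'Δl = 32.27; W sinα = 24.8
Slice 3: Δl = 1.2/cos26.2° = 1.337 m; N'_3 = 37·cos26.2° − 17·1.337 = 10.5; c'Δl = 16.18; W sinα = 16.3
Slice 4: Δl = 1.8/cos37.8° = 2.278 m; N'_4 = 26·cos37.8° − 3·2.278 = 13.7; c'Δl = 27.56; W sinα = 15.9
Σc'Δl = 108.8 kN/m; ΣN' = 120.0 kN/m; ΣW sinα = 51.4 kN/m
Resisting = 108.8 + 120.0·tan26.4° = 108.8 + 59.5 = 168.3 kN/m
FS = 168.3 / 51.4 = 3.278

FS = 3.28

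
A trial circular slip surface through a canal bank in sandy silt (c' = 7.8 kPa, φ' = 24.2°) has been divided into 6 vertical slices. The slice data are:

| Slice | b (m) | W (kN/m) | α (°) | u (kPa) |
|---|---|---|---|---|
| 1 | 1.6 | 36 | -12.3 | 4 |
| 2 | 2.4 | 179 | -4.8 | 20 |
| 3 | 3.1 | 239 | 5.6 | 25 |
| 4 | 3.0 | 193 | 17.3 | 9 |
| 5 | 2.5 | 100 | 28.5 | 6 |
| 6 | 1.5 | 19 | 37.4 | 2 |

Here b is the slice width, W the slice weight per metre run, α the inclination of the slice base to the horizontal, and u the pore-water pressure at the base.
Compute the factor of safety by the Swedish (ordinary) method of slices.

FS = 3.13

Ordinary method of slices: FS = Σ[c'·Δl_i + (W_i cosα_i − u_i·Δl_i)·tanφ'] / Σ W_i sinα_i, with Δl_i = b_i / cosα_i.
Slice 1: Δl = 1.6/cos(-12.3°) = 1.638 m; N'_1 = 36·cos(-12.3°) − 4·1.638 = 28.6; c'Δl = 12.77; W sinα = -7.7
Slice 2: Δl = 2.4/cos(-4.8°) = 2.408 m; N'_2 = 179·cos(-4.8°) − 20·2.408 = 130.2; c'Δl = 18.79; W sinα = -15.0
Slice 3: Δl = 3.1/cos5.6° = 3.115 m; N'_3 = 239·cos5.6° − 25·3.115 = 160.0; c'Δl = 24.30; W sinα = 23.3
Slice 4: Δl = 3.0/cos17.3° = 3.142 m; N'_4 = 193·cos17.3° − 9·3.142 = 156.0; c'Δl = 24.51; W sinα = 57.4
Slice 5: Δl = 2.5/cos28.5° = 2.845 m; N'_5 = 100·cos28.5° − 6·2.845 = 70.8; c'Δl = 22.19; W sinα = 47.7
Slice 6: Δl = 1.5/cos37.4° = 1.888 m; N'_6 = 19·cos37.4° − 2·1.888 = 11.3; c'Δl = 14.73; W sinα = 11.5
Σc'Δl = 117.3 kN/m; ΣN' = 556.9 kN/m; ΣW sinα = 117.3 kN/m
Resisting = 117.3 + 556.9·tan24.2° = 117.3 + 250.3 = 367.6 kN/m
FS = 367.6 / 117.3 = 3.133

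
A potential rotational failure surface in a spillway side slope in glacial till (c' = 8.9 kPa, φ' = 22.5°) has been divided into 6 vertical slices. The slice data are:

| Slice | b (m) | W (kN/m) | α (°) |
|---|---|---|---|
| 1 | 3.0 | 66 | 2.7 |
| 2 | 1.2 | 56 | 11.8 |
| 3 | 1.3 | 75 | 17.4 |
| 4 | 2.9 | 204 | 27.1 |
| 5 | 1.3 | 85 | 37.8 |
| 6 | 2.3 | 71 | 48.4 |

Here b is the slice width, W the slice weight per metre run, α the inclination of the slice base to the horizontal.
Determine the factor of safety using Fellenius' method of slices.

FS = 1.39

Ordinary method of slices: FS = Σ[c'·Δl_i + (W_i cosα_i)·tanφ'] / Σ W_i sinα_i, with Δl_i = b_i / cosα_i.
Slice 1: Δl = 3.0/cos2.7° = 3.003 m; N'_1 = 66·cos2.7° = 65.9; c'Δl = 26.73; W sinα = 3.1
Slice 2: Δl = 1.2/cos11.8° = 1.226 m; N'_2 = 56·cos11.8° = 54.8; c'Δl = 10.91; W sinα = 11.5
Slice 3: Δl = 1.3/cos17.4° = 1.362 m; N'_3 = 75·cos17.4° = 71.6; c'Δl = 12.12; W sinα = 22.4
Slice 4: Δl = 2.9/cos27.1° = 3.258 m; N'_4 = 204·cos27.1° = 181.6; c'Δl = 28.99; W sinα = 92.9
Slice 5: Δl = 1.3/cos37.8° = 1.645 m; N'_5 = 85·cos37.8° = 67.2; c'Δl = 14.64; W sinα = 52.1
Slice 6: Δl = 2.3/cos48.4° = 3.464 m; N'_6 = 71·cos48.4° = 47.1; c'Δl = 30.83; W sinα = 53.1
Σc'Δl = 124.2 kN/m; ΣN' = 488.2 kN/m; ΣW sinα = 235.1 kN/m
Resisting = 124.2 + 488.2·tan22.5° = 124.2 + 202.2 = 326.5 kN/m
FS = 326.5 / 235.1 = 1.389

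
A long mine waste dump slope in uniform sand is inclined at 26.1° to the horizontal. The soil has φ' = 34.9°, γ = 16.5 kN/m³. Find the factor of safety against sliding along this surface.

For a dry cohesionless infinite slope the factor of safety is FS = tanφ' / tanβ.
FS = tan34.9° / tan26.1° = 0.6976 / 0.4899 = 1.424

FS = 1.42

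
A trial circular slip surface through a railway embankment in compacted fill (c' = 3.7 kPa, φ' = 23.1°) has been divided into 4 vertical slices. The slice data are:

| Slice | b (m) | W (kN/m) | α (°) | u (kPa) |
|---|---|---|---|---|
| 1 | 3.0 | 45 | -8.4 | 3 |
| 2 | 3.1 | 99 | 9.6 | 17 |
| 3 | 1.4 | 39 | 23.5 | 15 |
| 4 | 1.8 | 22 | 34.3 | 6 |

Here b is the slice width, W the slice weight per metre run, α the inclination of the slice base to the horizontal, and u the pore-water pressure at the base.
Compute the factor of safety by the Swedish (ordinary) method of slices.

FS = 2.06

Ordinary method of slices: FS = Σ[c'·Δl_i + (W_i cosα_i − u_i·Δl_i)·tanφ'] / Σ W_i sinα_i, with Δl_i = b_i / cosα_i.
Slice 1: Δl = 3.0/cos(-8.4°) = 3.033 m; N'_1 = 45·cos(-8.4°) − 3·3.033 = 35.4; c'Δl = 11.22; W sinα = -6.6
Slice 2: Δl = 3.1/cos9.6° = 3.144 m; N'_2 = 99·cos9.6° − 17·3.144 = 44.2; c'Δl = 11.63; W sinα = 16.5
Slice 3: Δl = 1.4/cos23.5° = 1.527 m; N'_3 = 39·cos23.5° − 15·1.527 = 12.9; c'Δl = 5.65; W sinα = 15.6
Slice 4: Δl = 1.8/cos34.3° = 2.179 m; N'_4 = 22·cos34.3° − 6·2.179 = 5.1; c'Δl = 8.06; W sinα = 12.4
Σc'Δl = 36.6 kN/m; ΣN' = 97.6 kN/m; ΣW sinα = 37.9 kN/m
Resisting = 36.6 + 97.6·tan23.1° = 36.6 + 41.6 = 78.2 kN/m
FS = 78.2 / 37.9 = 2.063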